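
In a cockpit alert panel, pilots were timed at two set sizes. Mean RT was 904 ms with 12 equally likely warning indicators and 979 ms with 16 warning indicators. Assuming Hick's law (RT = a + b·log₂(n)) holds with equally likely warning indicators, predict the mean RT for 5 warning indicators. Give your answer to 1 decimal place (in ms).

675.8 ms

With log₂ n on the abscissa the relation is linear; from the two conditions:
  b = (979 − 904) / (log₂ 16 − log₂ 12) = 75 / (4 − 3.5850) = 180.707 ms/bit
  a = 904 − 180.707 × 3.5850 = 256.174 ms
Then RT(5) = 256.174 + 180.707 × log₂ 5 = 256.174 + 180.707 × 2.3219 ≈ 675.761 ms.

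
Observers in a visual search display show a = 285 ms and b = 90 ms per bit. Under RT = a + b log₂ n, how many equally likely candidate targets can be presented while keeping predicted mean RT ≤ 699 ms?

Information budget: (699 − 285)/90 = 4.6000 bits, so n ≤ 2^4.6000 = 24.251 → at most 24.

24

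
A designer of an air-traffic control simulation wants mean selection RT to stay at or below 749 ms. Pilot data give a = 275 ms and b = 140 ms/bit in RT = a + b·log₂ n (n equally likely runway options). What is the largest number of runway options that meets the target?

Information budget: (749 − 275)/140 = 3.3857 bits, so n ≤ 2^3.3857 = 10.452 → at most 10.

10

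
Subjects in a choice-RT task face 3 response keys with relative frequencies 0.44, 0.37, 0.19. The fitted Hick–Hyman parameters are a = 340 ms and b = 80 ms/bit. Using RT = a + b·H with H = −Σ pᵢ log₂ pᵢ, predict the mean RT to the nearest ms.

461 ms

Entropy contributions −pᵢ log₂ pᵢ: 0.5211, 0.5307, 0.4552; sum H = 1.5071 bits.
RT = a + bH = 340 + 80·1.5071 = 460.57 ms.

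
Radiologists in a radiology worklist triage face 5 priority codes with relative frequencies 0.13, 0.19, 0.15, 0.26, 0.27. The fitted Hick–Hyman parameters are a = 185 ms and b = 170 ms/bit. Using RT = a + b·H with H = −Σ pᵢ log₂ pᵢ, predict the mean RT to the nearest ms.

570 ms

Entropy contributions −pᵢ log₂ pᵢ: 0.3826, 0.4552, 0.4105, 0.5053, 0.5100; sum H = 2.2637 bits.
RT = a + bH = 185 + 170·2.2637 = 569.83 ms.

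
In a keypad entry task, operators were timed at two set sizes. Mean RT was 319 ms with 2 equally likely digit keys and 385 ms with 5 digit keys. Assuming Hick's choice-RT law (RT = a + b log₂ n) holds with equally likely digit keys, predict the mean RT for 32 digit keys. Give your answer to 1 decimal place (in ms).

Solve the two-equation system in a and b:
  b = (385 − 319) / (log₂ 5 − log₂ 2) = 66 / (2.3219 − 1) = 49.927 ms/bit
  a = 319 − 49.927 × 1 = 269.073 ms
Then RT(32) = 269.073 + 49.927 × log₂ 32 = 269.073 + 49.927 × 5 ≈ 518.708 ms.

518.7 ms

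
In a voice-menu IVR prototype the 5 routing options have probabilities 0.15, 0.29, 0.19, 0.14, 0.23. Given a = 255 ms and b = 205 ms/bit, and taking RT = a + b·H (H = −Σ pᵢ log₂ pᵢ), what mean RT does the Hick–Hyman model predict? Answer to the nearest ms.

720 ms

Entropy contributions −pᵢ log₂ pᵢ: 0.4105, 0.5179, 0.4552, 0.3971, 0.4877; sum H = 2.2685 bits.
RT = a + bH = 255 + 205·2.2685 = 720.03 ms.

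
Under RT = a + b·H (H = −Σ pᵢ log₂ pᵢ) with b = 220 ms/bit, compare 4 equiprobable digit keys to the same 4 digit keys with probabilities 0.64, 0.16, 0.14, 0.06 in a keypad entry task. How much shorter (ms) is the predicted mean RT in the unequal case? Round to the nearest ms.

115 ms

Equiprobable entropy H₀ = log₂ 4 = 2.0000 bits.
Skewed entropy H = −Σ pᵢ log₂ pᵢ = 1.4757 bits.
ΔRT = b·(H₀ − H) = 220 × 0.5243 = 115.34 ms.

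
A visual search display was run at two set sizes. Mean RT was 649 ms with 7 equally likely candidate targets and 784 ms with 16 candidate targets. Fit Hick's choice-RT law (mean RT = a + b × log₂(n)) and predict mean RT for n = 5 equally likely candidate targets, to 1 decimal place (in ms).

594.1 ms

Solve the two-equation system in a and b:
  b = (784 − 649) / (log₂ 16 − log₂ 7) = 135 / (4 − 2.8074) = 113.194 ms/bit
  a = 649 − 113.194 × 2.8074 = 331.225 ms
Then RT(5) = 331.225 + 113.194 × log₂ 5 = 331.225 + 113.194 × 2.3219 ≈ 594.053 ms.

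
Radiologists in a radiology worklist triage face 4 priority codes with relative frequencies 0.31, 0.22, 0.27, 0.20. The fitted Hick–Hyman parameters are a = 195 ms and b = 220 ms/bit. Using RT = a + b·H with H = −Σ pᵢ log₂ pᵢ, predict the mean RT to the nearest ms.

630 ms

H = 0.31·log₂(1/0.31) + 0.22·log₂(1/0.22) + 0.27·log₂(1/0.27) + 0.20·log₂(1/0.20) = 1.9788 bits.
RT = 195 + 220 × 1.9788 = 630.33 ms.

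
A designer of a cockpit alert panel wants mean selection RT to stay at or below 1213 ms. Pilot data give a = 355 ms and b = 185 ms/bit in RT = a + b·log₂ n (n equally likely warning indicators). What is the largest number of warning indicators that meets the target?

24

185·log₂ n ≤ 1213 − 355 = 858, giving log₂ n ≤ 4.6378 and n ≤ 24.896. The largest whole number is 24.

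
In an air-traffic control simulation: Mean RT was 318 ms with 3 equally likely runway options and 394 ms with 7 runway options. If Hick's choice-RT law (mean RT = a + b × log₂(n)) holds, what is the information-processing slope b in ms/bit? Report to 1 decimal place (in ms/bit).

62.2 ms/bit

b = (RT₂ − RT₁)/(log₂ n₂ − log₂ n₁) = (394 − 318)/(2.8074 − 1.5850) = 62.173 ms/bit.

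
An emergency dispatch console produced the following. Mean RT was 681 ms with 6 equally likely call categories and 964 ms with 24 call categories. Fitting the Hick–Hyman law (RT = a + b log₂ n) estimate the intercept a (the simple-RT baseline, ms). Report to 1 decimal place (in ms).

315.2 ms

Slope: b = (964 − 681) / (log₂ 24 − log₂ 6) = 283/2.0000 = 141.500 ms/bit.
Intercept: a = 681 − 141.500·log₂(6) = 315.228 ms.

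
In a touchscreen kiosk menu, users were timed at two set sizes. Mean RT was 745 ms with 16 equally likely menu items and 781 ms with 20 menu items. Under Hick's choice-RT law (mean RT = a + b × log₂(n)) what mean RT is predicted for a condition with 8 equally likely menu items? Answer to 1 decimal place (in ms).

633.2 ms

With log₂ n on the abscissa the relation is linear; from the two conditions:
  b = (781 − 745) / (log₂ 20 − log₂ 16) = 36 / (4.3219 − 4) = 111.826 ms/bit
  a = 745 − 111.826 × 4 = 297.695 ms
Then RT(8) = 297.695 + 111.826 × log₂ 8 = 297.695 + 111.826 × 3 ≈ 633.174 ms.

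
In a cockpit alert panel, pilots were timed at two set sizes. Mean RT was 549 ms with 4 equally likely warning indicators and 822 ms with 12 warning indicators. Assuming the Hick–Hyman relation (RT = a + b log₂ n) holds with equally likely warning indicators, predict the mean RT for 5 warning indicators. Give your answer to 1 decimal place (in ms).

Solve the two-equation system in a and b:
  b = (822 − 549) / (log₂ 12 − log₂ 4) = 273 / (3.5850 − 2) = 172.244 ms/bit
  a = 549 − 172.244 × 2 = 204.512 ms
Then RT(5) = 204.512 + 172.244 × log₂ 5 = 204.512 + 172.244 × 2.3219 ≈ 604.450 ms.

604.5 ms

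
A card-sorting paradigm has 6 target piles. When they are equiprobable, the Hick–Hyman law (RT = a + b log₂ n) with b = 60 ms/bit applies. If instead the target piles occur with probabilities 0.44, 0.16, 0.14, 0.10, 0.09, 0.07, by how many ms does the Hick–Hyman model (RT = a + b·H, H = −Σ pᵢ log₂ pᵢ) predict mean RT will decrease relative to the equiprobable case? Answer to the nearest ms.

20 ms

The RT saving is b·ΔH. Equiprobable H₀ = log₂(6) = 2.5850 bits; with the given probabilities H = 2.2547 bits.
b·(H₀ − H) = 60 × (2.5850 − 2.2547) = 19.82 ms.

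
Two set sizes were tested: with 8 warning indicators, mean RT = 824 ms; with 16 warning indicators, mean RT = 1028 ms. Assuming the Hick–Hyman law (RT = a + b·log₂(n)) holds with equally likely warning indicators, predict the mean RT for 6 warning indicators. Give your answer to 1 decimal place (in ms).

RT is linear in log₂ n, so two points fix the line:
  b = (1028 − 824) / (log₂ 16 − log₂ 8) = 204 / (4 − 3) = 204.000 ms/bit
  a = 824 − 204.000 × 3 = 212.000 ms
Then RT(6) = 212.000 + 204.000 × log₂ 6 = 212.000 + 204.000 × 2.5850 ≈ 739.332 ms.

739.3 ms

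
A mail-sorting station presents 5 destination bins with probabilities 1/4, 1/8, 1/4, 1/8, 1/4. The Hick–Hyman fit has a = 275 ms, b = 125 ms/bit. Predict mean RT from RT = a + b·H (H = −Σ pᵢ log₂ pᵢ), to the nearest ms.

Each term −pᵢ log₂ pᵢ: 0.25·2 + 0.125·3 + 0.25·2 + 0.125·3 + 0.25·2; summed, H = 2.250 bits.
Mean RT = a + bH = 275 + 125·2.250 = 556.25 ms.

556 ms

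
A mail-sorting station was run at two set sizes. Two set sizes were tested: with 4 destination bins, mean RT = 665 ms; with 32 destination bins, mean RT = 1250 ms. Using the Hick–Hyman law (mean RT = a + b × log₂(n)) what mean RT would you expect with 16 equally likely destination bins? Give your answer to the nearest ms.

Solve the two-equation system in a and b:
  b = (1250 − 665) / (log₂ 32 − log₂ 4) = 585 / (5 − 2) = 195 ms/bit
  a = 665 − 195 × 2 = 275 ms
Then RT(16) = 275 + 195 × log₂ 16 = 275 + 195 × 4 ≈ 1055.000 ms.

1055 ms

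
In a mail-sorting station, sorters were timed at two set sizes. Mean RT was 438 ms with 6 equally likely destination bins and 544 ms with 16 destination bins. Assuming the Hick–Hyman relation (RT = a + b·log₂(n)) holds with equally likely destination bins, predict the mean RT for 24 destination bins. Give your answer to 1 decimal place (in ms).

Solve the two-equation system in a and b:
  b = (544 − 438) / (log₂ 16 − log₂ 6) = 106 / (4 − 2.5850) = 74.910 ms/bit
  a = 438 − 74.910 × 2.5850 = 244.361 ms
Then RT(24) = 244.361 + 74.910 × log₂ 24 = 244.361 + 74.910 × 4.5850 ≈ 587.819 ms.

587.8 ms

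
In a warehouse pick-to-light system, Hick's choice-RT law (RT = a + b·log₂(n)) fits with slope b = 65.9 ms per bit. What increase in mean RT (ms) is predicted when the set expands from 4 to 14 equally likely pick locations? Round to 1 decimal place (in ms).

119.1 ms

ΔRT = (a + b log₂ n₂) − (a + b log₂ n₁) = b·(log₂ n₂ − log₂ n₁).
log₂(14) − log₂(4) = 3.8074 − 2 = 1.8074.
ΔRT = 65.9 × 1.8074 = 119.105 ms.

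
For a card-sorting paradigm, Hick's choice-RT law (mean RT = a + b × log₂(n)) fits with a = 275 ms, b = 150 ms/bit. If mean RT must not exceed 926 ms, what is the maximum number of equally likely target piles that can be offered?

20

Set 275 + 150·log₂ n ≤ 926 → log₂ n ≤ (926 − 275)/150 = 4.3400.
So n ≤ 2^4.3400 = 20.252; the largest integer n is 20.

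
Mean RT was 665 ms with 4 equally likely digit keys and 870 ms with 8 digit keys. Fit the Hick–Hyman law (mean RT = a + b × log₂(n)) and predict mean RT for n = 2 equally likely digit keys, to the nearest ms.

Fit slope and intercept:
  b = (870 − 665) / (log₂ 8 − log₂ 4) = 205 / (3 − 2) = 205 ms/bit
  a = 665 − 205 × 2 = 255 ms
Then RT(2) = 255 + 205 × log₂ 2 = 255 + 205 × 1 ≈ 460.000 ms.

460 ms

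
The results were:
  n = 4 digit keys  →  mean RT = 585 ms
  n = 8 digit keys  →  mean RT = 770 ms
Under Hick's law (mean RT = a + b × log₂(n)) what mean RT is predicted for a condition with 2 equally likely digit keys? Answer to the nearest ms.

400 ms

Solve the two-equation system in a and b:
  b = (770 − 585) / (log₂ 8 − log₂ 4) = 185 / (3 − 2) = 185 ms/bit
  a = 585 − 185 × 2 = 215 ms
Then RT(2) = 215 + 185 × log₂ 2 = 215 + 185 × 1 ≈ 400.000 ms.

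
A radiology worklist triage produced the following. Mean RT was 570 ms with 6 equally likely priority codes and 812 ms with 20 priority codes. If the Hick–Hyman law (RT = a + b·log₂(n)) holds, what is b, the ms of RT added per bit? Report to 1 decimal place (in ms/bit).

b = (RT₂ − RT₁)/(log₂ n₂ − log₂ n₁) = (812 − 570)/(4.3219 − 2.5850) = 139.323 ms/bit.

139.3 ms/bit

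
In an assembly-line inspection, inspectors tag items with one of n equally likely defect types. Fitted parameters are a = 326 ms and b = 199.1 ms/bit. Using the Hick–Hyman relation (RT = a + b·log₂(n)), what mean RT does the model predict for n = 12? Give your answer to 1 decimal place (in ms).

1039.8 ms

log₂(12) = 3.5850 bits, so RT = 326 + 199.1 × 3.5850 ≈ 1039.766 ms.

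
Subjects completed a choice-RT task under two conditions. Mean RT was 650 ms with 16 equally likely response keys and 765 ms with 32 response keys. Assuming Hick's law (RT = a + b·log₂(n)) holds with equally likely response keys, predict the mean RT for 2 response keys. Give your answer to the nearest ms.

305 ms

RT is linear in log₂ n, so two points fix the line:
  b = (765 − 650) / (log₂ 32 − log₂ 16) = 115 / (5 − 4) = 115 ms/bit
  a = 650 − 115 × 4 = 190 ms
Then RT(2) = 190 + 115 × log₂ 2 = 190 + 115 × 1 ≈ 305.000 ms.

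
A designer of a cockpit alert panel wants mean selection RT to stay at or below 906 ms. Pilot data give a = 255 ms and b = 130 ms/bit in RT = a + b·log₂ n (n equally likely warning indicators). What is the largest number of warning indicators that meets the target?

32

Set 255 + 130·log₂ n ≤ 906 → log₂ n ≤ (906 − 255)/130 = 5.0077.
So n ≤ 2^5.0077 = 32.171; the largest integer n is 32.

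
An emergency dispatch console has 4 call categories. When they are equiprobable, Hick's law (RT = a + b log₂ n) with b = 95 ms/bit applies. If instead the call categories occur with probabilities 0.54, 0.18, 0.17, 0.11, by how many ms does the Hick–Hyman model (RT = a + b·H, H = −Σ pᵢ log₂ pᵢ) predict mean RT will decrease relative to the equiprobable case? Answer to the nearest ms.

28 ms

Equiprobable entropy H₀ = log₂ 4 = 2.0000 bits.
Skewed entropy H = −Σ pᵢ log₂ pᵢ = 1.7102 bits.
ΔRT = b·(H₀ − H) = 95 × 0.2898 = 27.53 ms.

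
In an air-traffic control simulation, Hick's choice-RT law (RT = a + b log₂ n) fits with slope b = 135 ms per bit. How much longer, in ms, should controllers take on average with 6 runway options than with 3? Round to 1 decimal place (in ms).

Only the slope matters, since a is common to both: ΔRT = b·log₂(n₂/n₁).
log₂(6) − log₂(3) = log₂(6/3) = log₂(2) = 1.
ΔRT = 135 × 1.0000 = 135.000 ms.

135.0 ms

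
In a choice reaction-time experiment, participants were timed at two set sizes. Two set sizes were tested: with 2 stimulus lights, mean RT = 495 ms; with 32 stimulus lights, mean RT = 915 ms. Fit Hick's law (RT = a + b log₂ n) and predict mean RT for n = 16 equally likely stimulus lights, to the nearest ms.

RT is linear in log₂ n, so two points fix the line:
  b = (915 − 495) / (log₂ 32 − log₂ 2) = 420 / (5 − 1) = 105 ms/bit
  a = 495 − 105 × 1 = 390 ms
Then RT(16) = 390 + 105 × log₂ 16 = 390 + 105 × 4 ≈ 810.000 ms.

810 ms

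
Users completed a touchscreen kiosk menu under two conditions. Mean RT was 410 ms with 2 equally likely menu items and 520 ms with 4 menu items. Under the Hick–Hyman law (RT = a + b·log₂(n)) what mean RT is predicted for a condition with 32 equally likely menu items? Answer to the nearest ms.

Fit slope and intercept:
  b = (520 − 410) / (log₂ 4 − log₂ 2) = 110 / (2 − 1) = 110 ms/bit
  a = 410 − 110 × 1 = 300 ms
Then RT(32) = 300 + 110 × log₂ 32 = 300 + 110 × 5 ≈ 850.000 ms.

850 ms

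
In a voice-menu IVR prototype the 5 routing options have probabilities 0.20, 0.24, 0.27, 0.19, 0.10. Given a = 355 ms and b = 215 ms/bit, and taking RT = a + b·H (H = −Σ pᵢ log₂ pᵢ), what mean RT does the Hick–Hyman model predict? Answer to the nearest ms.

Entropy contributions −pᵢ log₂ pᵢ: 0.4644, 0.4941, 0.5100, 0.4552, 0.3322; sum H = 2.2560 bits.
RT = a + bH = 355 + 215·2.2560 = 840.03 ms.

840 ms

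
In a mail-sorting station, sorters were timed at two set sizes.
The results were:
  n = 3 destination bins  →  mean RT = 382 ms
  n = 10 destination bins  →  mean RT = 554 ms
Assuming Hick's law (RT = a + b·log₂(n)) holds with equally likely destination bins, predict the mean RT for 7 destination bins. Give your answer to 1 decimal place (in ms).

503.0 ms

Fit slope and intercept:
  b = (554 − 382) / (log₂ 10 − log₂ 3) = 172 / (3.3219 − 1.5850) = 99.023 ms/bit
  a = 382 − 99.023 × 1.5850 = 225.052 ms
Then RT(7) = 225.052 + 99.023 × log₂ 7 = 225.052 + 99.023 × 2.8074 ≈ 503.045 ms.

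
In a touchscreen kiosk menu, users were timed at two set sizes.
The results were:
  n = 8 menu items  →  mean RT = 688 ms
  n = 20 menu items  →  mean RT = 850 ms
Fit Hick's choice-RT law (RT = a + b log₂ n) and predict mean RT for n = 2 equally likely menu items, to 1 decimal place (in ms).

442.9 ms

RT is linear in log₂ n, so two points fix the line:
  b = (850 − 688) / (log₂ 20 − log₂ 8) = 162 / (4.3219 − 3) = 122.548 ms/bit
  a = 688 − 122.548 × 3 = 320.355 ms
Then RT(2) = 320.355 + 122.548 × log₂ 2 = 320.355 + 122.548 × 1 ≈ 442.903 ms.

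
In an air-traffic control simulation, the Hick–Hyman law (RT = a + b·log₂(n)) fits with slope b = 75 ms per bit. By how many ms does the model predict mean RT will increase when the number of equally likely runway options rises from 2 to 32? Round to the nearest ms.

300 ms

Only the slope matters, since a is common to both: ΔRT = b·log₂(n₂/n₁).
log₂(32) − log₂(2) = log₂(32/2) = log₂(16) = 4.
ΔRT = 75 × 4.0000 = 300.000 ms.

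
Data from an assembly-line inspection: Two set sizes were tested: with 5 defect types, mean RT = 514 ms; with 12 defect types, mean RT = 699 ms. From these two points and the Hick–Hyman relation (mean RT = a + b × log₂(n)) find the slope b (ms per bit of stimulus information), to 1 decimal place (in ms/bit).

146.5 ms/bit

The slope on a log₂ axis is (699 − 514) / (3.5850 − 2.3219) = 146.473 ms/bit.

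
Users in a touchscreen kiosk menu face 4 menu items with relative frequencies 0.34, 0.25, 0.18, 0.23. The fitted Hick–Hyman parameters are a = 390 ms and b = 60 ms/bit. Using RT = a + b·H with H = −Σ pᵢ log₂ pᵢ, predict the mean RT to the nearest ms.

508 ms

H = 0.34·log₂(1/0.34) + 0.25·log₂(1/0.25) + 0.18·log₂(1/0.18) + 0.23·log₂(1/0.23) = 1.9621 bits.
RT = 390 + 60 × 1.9621 = 507.73 ms.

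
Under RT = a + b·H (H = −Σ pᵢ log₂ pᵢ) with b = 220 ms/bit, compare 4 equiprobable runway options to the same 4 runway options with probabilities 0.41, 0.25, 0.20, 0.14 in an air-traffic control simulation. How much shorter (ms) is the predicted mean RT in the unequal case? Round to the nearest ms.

24 ms

Equiprobable entropy H₀ = log₂ 4 = 2.0000 bits.
Skewed entropy H = −Σ pᵢ log₂ pᵢ = 1.8889 bits.
ΔRT = b·(H₀ − H) = 220 × 0.1111 = 24.45 ms.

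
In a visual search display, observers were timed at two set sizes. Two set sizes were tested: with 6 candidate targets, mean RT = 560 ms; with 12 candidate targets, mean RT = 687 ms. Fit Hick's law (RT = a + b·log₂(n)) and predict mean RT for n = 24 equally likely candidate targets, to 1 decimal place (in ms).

Fit slope and intercept:
  b = (687 − 560) / (log₂ 12 − log₂ 6) = 127 / (3.5850 − 2.5850) = 127.000 ms/bit
  a = 560 − 127.000 × 2.5850 = 231.710 ms
Then RT(24) = 231.710 + 127.000 × log₂ 24 = 231.710 + 127.000 × 4.5850 ≈ 814.000 ms.

814.0 ms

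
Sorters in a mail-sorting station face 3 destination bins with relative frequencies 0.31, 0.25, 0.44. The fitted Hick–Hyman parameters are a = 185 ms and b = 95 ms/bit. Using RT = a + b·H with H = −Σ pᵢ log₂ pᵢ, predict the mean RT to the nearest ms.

332 ms

Entropy contributions −pᵢ log₂ pᵢ: 0.5238, 0.5000, 0.5211; sum H = 1.5449 bits.
RT = a + bH = 185 + 95·1.5449 = 331.77 ms.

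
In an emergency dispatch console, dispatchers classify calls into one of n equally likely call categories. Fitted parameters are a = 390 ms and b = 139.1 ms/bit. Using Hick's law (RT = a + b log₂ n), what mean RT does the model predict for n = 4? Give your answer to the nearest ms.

log₂(4) = 2 bits, so RT = 390 + 139.1 × 2 ≈ 668.200 ms.

668 ms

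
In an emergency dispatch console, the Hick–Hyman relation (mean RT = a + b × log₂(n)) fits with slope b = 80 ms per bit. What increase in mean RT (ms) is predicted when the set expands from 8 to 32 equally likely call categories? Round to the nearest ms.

160 ms

ΔRT = (a + b log₂ n₂) − (a + b log₂ n₁) = b·(log₂ n₂ − log₂ n₁).
log₂(32) − log₂(8) = log₂(32/8) = log₂(4) = 2.
ΔRT = 80 × 2.0000 = 160.000 ms.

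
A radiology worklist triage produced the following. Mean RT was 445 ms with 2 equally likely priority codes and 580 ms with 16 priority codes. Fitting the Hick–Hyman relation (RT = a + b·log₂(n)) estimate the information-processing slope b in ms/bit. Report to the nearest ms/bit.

45 ms/bit

Slope: b = (580 − 445) / (log₂ 16 − log₂ 2) = 135/3.0000 = 45 ms/bit.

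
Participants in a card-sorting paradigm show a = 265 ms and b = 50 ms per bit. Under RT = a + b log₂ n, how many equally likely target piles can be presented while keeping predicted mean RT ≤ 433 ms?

50·log₂ n ≤ 433 − 265 = 168, giving log₂ n ≤ 3.3600 and n ≤ 10.267. The largest whole number is 10.

10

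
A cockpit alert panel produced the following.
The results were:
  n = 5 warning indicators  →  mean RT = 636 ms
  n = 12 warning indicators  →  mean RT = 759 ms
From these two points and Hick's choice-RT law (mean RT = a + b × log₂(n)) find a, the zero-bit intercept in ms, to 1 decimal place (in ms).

b = (RT₂ − RT₁)/(log₂ n₂ − log₂ n₁) = (759 − 636)/(3.5850 − 2.3219) = 97.385 ms/bit.
Intercept: a = 636 − 97.385·log₂(5) = 409.880 ms.

409.9 ms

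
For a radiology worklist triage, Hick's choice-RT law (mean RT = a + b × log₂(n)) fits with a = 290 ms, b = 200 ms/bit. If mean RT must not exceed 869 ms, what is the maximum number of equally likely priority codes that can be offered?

200·log₂ n ≤ 869 − 290 = 579, giving log₂ n ≤ 2.8950 and n ≤ 7.438. The largest whole number is 7.

7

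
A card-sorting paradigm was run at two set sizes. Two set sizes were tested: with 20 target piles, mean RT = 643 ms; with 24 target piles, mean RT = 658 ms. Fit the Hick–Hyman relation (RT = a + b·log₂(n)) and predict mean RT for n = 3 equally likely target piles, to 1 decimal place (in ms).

486.9 ms

With log₂ n on the abscissa the relation is linear; from the two conditions:
  b = (658 − 643) / (log₂ 24 − log₂ 20) = 15 / (4.5850 − 4.3219) = 57.027 ms/bit
  a = 643 − 57.027 × 4.3219 = 396.534 ms
Then RT(3) = 396.534 + 57.027 × log₂ 3 = 396.534 + 57.027 × 1.5850 ≈ 486.920 ms.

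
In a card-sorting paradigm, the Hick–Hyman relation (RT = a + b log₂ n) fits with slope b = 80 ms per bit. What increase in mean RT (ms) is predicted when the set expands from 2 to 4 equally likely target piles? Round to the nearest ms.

80 ms

Only the slope matters, since a is common to both: ΔRT = b·log₂(n₂/n₁).
log₂(4) − log₂(2) = log₂(4/2) = log₂(2) = 1.
ΔRT = 80 × 1.0000 = 80.000 ms.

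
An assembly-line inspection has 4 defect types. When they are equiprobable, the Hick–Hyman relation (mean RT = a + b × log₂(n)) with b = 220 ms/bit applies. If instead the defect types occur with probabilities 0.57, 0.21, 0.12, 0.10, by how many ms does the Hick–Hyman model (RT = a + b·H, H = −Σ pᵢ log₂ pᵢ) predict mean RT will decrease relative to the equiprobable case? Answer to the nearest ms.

80 ms

The RT saving is b·ΔH. Equiprobable H₀ = log₂(4) = 2.0000 bits; with the given probabilities H = 1.6343 bits.
b·(H₀ − H) = 220 × (2.0000 − 1.6343) = 80.45 ms.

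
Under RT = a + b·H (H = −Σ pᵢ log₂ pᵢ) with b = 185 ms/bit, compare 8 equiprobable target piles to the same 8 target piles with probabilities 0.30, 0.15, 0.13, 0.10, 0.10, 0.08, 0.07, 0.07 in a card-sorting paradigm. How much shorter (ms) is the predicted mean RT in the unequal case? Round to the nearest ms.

Equiprobable entropy H₀ = log₂ 8 = 3.0000 bits.
Skewed entropy H = −Σ pᵢ log₂ pᵢ = 2.8073 bits.
ΔRT = b·(H₀ − H) = 185 × 0.1927 = 35.65 ms.

36 ms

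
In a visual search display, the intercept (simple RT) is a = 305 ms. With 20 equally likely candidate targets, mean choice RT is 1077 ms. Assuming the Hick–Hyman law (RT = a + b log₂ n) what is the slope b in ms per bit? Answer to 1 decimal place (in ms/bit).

b = (1077 − 305) / log₂(20) = 772 / 4.3219 = 178.624 ms/bit.

178.6 ms/bit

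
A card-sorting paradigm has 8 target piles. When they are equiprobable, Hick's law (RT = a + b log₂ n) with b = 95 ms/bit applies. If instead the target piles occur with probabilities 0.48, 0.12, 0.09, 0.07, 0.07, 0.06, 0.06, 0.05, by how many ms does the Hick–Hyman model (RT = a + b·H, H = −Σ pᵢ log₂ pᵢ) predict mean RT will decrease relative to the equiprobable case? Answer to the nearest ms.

Equiprobable entropy H₀ = log₂ 8 = 3.0000 bits.
Skewed entropy H = −Σ pᵢ log₂ pᵢ = 2.4283 bits.
ΔRT = b·(H₀ − H) = 95 × 0.5717 = 54.31 ms.

54 ms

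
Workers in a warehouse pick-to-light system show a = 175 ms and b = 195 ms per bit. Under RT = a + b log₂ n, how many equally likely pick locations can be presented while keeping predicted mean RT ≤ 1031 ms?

20

Set 175 + 195·log₂ n ≤ 1031 → log₂ n ≤ (1031 − 175)/195 = 4.3897.
So n ≤ 2^4.3897 = 20.963; the largest integer n is 20.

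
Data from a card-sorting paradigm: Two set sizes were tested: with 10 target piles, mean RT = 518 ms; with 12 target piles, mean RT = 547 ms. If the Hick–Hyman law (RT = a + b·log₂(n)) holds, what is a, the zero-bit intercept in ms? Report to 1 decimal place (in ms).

The slope on a log₂ axis is (547 − 518) / (3.5850 − 3.3219) = 110.252 ms/bit.
a = RT₁ − b·log₂ n₁ = 518 − 110.252 × 3.3219 = 151.752 ms.

151.8 ms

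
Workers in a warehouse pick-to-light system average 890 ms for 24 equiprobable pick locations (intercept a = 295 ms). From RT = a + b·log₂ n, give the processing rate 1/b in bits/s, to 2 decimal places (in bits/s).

7.71 bits/s

b = (890 − 295)/log₂ 24 = 595/4.5850 = 129.772 ms per bit = 0.12977 s/bit; the reciprocal is 7.706 bits/s.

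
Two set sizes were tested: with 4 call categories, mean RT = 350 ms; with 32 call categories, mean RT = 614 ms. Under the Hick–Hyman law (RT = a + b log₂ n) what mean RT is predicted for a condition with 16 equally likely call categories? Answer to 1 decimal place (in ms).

With log₂ n on the abscissa the relation is linear; from the two conditions:
  b = (614 − 350) / (log₂ 32 − log₂ 4) = 264 / (5 − 2) = 88.000 ms/bit
  a = 350 − 88.000 × 2 = 174.000 ms
Then RT(16) = 174.000 + 88.000 × log₂ 16 = 174.000 + 88.000 × 4 ≈ 526.000 ms.

526.0 ms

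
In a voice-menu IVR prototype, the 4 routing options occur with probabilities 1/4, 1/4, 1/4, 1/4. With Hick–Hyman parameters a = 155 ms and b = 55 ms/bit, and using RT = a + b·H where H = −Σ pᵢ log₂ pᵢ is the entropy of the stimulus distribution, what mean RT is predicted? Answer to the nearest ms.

H = −Σ pᵢ log₂ pᵢ = 0.25·2 + 0.25·2 + 0.25·2 + 0.25·2 = 2.000 bits.
RT = 155 + 55 × 2.000 = 265.00 ms.

265 ms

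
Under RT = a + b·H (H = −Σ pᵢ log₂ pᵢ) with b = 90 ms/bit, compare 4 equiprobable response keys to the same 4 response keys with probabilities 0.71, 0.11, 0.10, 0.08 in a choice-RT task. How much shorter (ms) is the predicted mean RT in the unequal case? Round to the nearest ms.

Equiprobable entropy H₀ = log₂ 4 = 2.0000 bits.
Skewed entropy H = −Σ pᵢ log₂ pᵢ = 1.3248 bits.
ΔRT = b·(H₀ − H) = 90 × 0.6752 = 60.77 ms.

61 ms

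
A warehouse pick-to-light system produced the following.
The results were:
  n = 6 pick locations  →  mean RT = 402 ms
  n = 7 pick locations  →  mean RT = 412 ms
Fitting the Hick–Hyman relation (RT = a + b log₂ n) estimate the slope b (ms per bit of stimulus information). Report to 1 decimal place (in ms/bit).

45.0 ms/bit

The slope on a log₂ axis is (412 − 402) / (2.8074 − 2.5850) = 44.966 ms/bit.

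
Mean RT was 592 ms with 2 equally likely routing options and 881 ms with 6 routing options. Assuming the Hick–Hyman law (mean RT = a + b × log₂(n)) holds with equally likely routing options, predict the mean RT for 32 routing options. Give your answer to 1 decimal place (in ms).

1321.4 ms

Fit slope and intercept:
  b = (881 − 592) / (log₂ 6 − log₂ 2) = 289 / (2.5850 − 1) = 182.339 ms/bit
  a = 592 − 182.339 × 1 = 409.661 ms
Then RT(32) = 409.661 + 182.339 × log₂ 32 = 409.661 + 182.339 × 5 ≈ 1321.355 ms.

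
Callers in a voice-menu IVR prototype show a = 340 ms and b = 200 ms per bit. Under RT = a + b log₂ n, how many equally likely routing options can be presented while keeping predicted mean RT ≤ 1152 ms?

Information budget: (1152 − 340)/200 = 4.0600 bits, so n ≤ 2^4.0600 = 16.679 → at most 16.

16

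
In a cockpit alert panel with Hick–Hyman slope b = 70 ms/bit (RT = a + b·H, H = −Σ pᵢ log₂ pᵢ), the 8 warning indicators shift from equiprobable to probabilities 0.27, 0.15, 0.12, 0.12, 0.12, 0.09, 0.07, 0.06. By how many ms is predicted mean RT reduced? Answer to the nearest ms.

11 ms

Equiprobable entropy H₀ = log₂ 8 = 3.0000 bits.
Skewed entropy H = −Σ pᵢ log₂ pᵢ = 2.8465 bits.
ΔRT = b·(H₀ − H) = 70 × 0.1535 = 10.74 ms.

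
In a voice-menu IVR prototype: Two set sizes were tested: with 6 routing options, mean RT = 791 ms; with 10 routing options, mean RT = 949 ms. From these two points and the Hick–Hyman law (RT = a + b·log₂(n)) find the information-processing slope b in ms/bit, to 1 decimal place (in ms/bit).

The slope on a log₂ axis is (949 − 791) / (3.3219 − 2.5850) = 214.393 ms/bit.

214.4 ms/bit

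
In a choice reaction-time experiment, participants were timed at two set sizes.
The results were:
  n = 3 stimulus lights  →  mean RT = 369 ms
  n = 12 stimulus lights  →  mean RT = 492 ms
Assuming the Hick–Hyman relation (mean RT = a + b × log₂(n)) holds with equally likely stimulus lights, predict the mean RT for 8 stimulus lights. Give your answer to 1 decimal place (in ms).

RT is linear in log₂ n, so two points fix the line:
  b = (492 − 369) / (log₂ 12 − log₂ 3) = 123 / (3.5850 − 1.5850) = 61.500 ms/bit
  a = 369 − 61.500 × 1.5850 = 271.525 ms
Then RT(8) = 271.525 + 61.500 × log₂ 8 = 271.525 + 61.500 × 3 ≈ 456.025 ms.

456.0 ms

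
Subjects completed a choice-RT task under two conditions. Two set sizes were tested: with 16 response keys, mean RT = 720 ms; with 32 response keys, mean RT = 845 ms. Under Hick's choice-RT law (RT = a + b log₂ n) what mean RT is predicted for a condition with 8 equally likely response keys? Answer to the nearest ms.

595 ms

Fit slope and intercept:
  b = (845 − 720) / (log₂ 32 − log₂ 16) = 125 / (5 − 4) = 125 ms/bit
  a = 720 − 125 × 4 = 220 ms
Then RT(8) = 220 + 125 × log₂ 8 = 220 + 125 × 3 ≈ 595.000 ms.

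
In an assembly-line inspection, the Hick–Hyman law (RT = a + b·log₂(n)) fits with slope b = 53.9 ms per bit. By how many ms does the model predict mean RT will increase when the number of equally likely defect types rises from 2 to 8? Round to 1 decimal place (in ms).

107.8 ms

Only the slope matters, since a is common to both: ΔRT = b·log₂(n₂/n₁).
log₂(8) − log₂(2) = log₂(8/2) = log₂(4) = 2.
ΔRT = 53.9 × 2.0000 = 107.800 ms.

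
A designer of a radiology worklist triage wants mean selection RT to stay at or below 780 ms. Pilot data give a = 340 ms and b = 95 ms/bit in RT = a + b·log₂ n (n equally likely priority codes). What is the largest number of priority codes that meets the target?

24

Information budget: (780 − 340)/95 = 4.6316 bits, so n ≤ 2^4.6316 = 24.788 → at most 24.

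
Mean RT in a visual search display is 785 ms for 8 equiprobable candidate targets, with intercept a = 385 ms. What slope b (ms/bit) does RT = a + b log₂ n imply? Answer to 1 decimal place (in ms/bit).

133.3 ms/bit

log₂(8) = 3 bits.
b = (RT − a)/log₂ n = (785 − 385) / 3 = 133.333 ms/bit.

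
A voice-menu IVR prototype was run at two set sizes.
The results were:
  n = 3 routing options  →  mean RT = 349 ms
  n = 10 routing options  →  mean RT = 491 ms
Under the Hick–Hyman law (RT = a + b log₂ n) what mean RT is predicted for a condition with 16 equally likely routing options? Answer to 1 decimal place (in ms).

Solve the two-equation system in a and b:
  b = (491 − 349) / (log₂ 10 − log₂ 3) = 142 / (3.3219 − 1.5850) = 81.752 ms/bit
  a = 349 − 81.752 × 1.5850 = 219.427 ms
Then RT(16) = 219.427 + 81.752 × log₂ 16 = 219.427 + 81.752 × 4 ≈ 546.434 ms.

546.4 ms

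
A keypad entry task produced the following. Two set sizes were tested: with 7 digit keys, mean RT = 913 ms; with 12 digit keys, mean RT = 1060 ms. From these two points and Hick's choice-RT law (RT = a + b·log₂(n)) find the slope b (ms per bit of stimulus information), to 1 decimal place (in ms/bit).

The slope on a log₂ axis is (1060 − 913) / (3.5850 − 2.8074) = 189.041 ms/bit.

189.0 ms/bit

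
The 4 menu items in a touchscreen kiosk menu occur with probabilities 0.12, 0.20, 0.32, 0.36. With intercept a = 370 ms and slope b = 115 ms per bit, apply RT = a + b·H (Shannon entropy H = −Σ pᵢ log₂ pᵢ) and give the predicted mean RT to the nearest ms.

Entropy contributions −pᵢ log₂ pᵢ: 0.3671, 0.4644, 0.5260, 0.5306; sum H = 1.8881 bits.
RT = a + bH = 370 + 115·1.8881 = 587.13 ms.

587 ms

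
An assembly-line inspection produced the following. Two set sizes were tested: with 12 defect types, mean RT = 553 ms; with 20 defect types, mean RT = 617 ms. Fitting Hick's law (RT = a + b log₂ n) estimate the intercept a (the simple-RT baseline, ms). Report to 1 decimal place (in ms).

241.7 ms

b = (RT₂ − RT₁)/(log₂ n₂ − log₂ n₁) = (617 − 553)/(4.3219 − 3.5850) = 86.843 ms/bit.
a = RT₁ − b·log₂ n₁ = 553 − 86.843 × 3.5850 = 241.673 ms.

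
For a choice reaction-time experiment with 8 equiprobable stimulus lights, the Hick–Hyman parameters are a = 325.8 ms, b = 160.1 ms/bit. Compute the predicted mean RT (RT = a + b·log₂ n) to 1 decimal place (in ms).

806.1 ms

log₂(8) = 3 bits, so RT = 325.8 + 160.1 × 3 ≈ 806.100 ms.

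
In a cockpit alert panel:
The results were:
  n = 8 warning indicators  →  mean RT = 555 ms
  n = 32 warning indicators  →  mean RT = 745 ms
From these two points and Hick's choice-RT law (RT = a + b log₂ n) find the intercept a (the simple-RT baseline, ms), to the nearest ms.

270 ms

The slope on a log₂ axis is (745 − 555) / (5 − 3) = 95 ms/bit.
Intercept: a = 555 − 95·log₂(8) = 270.000 ms.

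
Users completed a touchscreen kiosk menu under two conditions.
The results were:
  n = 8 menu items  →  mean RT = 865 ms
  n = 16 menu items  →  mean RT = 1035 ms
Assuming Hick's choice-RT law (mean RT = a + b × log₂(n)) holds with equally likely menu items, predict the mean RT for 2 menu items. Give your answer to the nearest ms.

525 ms

With log₂ n on the abscissa the relation is linear; from the two conditions:
  b = (1035 − 865) / (log₂ 16 − log₂ 8) = 170 / (4 − 3) = 170 ms/bit
  a = 865 − 170 × 3 = 355 ms
Then RT(2) = 355 + 170 × log₂ 2 = 355 + 170 × 1 ≈ 525.000 ms.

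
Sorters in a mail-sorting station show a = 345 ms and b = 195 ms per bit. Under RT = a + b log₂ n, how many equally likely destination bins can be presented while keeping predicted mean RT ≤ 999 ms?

Information budget: (999 − 345)/195 = 3.3538 bits, so n ≤ 2^3.3538 = 10.224 → at most 10.

10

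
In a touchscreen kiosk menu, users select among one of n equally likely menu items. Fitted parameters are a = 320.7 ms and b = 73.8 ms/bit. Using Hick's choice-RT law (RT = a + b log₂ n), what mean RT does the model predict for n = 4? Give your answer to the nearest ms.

468 ms

log₂(4) = 2 bits, so RT = 320.7 + 73.8 × 2 ≈ 468.300 ms.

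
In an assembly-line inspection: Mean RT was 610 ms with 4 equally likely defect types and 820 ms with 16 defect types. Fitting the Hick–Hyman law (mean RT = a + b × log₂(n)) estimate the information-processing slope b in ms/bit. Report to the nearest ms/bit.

105 ms/bit

Slope: b = (820 − 610) / (log₂ 16 − log₂ 4) = 210/2.0000 = 105 ms/bit.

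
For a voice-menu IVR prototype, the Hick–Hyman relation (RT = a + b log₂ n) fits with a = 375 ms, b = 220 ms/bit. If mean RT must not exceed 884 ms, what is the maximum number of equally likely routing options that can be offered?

Set 375 + 220·log₂ n ≤ 884 → log₂ n ≤ (884 − 375)/220 = 2.3136.
So n ≤ 2^2.3136 = 4.971; the largest integer n is 4.

4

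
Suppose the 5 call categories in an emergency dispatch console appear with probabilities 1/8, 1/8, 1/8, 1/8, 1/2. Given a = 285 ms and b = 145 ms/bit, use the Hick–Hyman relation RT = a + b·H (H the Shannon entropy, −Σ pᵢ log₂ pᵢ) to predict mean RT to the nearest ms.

575 ms

Each term −pᵢ log₂ pᵢ: 0.125·3 + 0.125·3 + 0.125·3 + 0.125·3 + 0.5·1; summed, H = 2.000 bits.
Mean RT = a + bH = 285 + 145·2.000 = 575.00 ms.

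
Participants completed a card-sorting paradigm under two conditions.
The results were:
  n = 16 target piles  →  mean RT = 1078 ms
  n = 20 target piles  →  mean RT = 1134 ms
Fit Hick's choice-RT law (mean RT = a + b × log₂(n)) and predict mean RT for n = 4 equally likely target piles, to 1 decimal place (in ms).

With log₂ n on the abscissa the relation is linear; from the two conditions:
  b = (1134 − 1078) / (log₂ 20 − log₂ 16) = 56 / (4.3219 − 4) = 173.952 ms/bit
  a = 1078 − 173.952 × 4 = 382.192 ms
Then RT(4) = 382.192 + 173.952 × log₂ 4 = 382.192 + 173.952 × 2 ≈ 730.096 ms.

730.1 ms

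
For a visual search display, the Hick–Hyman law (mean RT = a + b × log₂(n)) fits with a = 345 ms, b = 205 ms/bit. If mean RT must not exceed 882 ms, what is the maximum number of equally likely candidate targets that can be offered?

Set 345 + 205·log₂ n ≤ 882 → log₂ n ≤ (882 − 345)/205 = 2.6195.
So n ≤ 2^2.6195 = 6.145; the largest integer n is 6.

6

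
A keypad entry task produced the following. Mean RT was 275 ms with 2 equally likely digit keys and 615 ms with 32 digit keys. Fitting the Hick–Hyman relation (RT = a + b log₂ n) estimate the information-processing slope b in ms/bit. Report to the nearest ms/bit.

85 ms/bit

b = (RT₂ − RT₁)/(log₂ n₂ − log₂ n₁) = (615 − 275)/(5 − 1) = 85 ms/bit.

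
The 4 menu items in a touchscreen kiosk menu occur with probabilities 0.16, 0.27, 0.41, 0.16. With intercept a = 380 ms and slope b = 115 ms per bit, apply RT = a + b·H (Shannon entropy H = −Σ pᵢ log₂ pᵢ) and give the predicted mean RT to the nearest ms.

597 ms

H = 0.16·log₂(1/0.16) + 0.27·log₂(1/0.27) + 0.41·log₂(1/0.41) + 0.16·log₂(1/0.16) = 1.8834 bits.
RT = 380 + 115 × 1.8834 = 596.60 ms.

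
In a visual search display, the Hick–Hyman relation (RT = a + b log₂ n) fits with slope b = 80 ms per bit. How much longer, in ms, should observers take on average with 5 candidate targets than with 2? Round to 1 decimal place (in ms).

105.8 ms

The intercept a cancels: ΔRT = b·(log₂ n₂ − log₂ n₁) = b·log₂(n₂/n₁).
log₂(5) − log₂(2) = 2.3219 − 1 = 1.3219.
ΔRT = 80 × 1.3219 = 105.754 ms.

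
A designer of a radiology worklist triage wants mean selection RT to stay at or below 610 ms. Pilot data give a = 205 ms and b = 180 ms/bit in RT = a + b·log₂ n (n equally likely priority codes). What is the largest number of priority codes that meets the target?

4

Information budget: (610 − 205)/180 = 2.2500 bits, so n ≤ 2^2.2500 = 4.757 → at most 4.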